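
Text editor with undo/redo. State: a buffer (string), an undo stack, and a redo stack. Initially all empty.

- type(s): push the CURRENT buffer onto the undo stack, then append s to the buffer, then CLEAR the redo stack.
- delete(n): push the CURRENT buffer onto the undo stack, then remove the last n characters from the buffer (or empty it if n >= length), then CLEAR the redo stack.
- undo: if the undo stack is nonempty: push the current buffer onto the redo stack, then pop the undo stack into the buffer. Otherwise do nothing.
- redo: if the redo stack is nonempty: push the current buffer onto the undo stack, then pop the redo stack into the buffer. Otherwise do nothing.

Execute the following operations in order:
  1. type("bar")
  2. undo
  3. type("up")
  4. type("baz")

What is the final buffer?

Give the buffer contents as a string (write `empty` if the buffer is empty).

Answer: upbaz

Derivation:
After op 1 (type): buf='bar' undo_depth=1 redo_depth=0
After op 2 (undo): buf='(empty)' undo_depth=0 redo_depth=1
After op 3 (type): buf='up' undo_depth=1 redo_depth=0
After op 4 (type): buf='upbaz' undo_depth=2 redo_depth=0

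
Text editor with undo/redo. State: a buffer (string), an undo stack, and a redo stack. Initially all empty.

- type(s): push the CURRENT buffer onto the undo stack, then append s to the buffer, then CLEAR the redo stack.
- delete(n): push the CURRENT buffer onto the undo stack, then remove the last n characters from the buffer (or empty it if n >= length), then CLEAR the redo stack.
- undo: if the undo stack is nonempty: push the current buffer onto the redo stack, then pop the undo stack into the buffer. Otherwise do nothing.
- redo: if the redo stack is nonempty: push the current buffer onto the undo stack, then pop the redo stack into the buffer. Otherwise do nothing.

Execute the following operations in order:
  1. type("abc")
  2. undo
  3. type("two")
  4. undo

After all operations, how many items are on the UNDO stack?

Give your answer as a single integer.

After op 1 (type): buf='abc' undo_depth=1 redo_depth=0
After op 2 (undo): buf='(empty)' undo_depth=0 redo_depth=1
After op 3 (type): buf='two' undo_depth=1 redo_depth=0
After op 4 (undo): buf='(empty)' undo_depth=0 redo_depth=1

Answer: 0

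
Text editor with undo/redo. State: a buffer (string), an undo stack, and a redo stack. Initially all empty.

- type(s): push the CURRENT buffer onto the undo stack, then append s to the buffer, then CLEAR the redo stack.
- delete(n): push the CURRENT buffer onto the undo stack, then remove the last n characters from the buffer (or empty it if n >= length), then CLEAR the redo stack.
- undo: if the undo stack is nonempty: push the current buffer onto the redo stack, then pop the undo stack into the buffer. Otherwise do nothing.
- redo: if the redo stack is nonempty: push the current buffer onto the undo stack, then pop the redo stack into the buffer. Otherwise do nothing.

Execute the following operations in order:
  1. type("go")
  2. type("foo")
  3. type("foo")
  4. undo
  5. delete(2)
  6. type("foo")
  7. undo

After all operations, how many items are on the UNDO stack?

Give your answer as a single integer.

Answer: 3

Derivation:
After op 1 (type): buf='go' undo_depth=1 redo_depth=0
After op 2 (type): buf='gofoo' undo_depth=2 redo_depth=0
After op 3 (type): buf='gofoofoo' undo_depth=3 redo_depth=0
After op 4 (undo): buf='gofoo' undo_depth=2 redo_depth=1
After op 5 (delete): buf='gof' undo_depth=3 redo_depth=0
After op 6 (type): buf='goffoo' undo_depth=4 redo_depth=0
After op 7 (undo): buf='gof' undo_depth=3 redo_depth=1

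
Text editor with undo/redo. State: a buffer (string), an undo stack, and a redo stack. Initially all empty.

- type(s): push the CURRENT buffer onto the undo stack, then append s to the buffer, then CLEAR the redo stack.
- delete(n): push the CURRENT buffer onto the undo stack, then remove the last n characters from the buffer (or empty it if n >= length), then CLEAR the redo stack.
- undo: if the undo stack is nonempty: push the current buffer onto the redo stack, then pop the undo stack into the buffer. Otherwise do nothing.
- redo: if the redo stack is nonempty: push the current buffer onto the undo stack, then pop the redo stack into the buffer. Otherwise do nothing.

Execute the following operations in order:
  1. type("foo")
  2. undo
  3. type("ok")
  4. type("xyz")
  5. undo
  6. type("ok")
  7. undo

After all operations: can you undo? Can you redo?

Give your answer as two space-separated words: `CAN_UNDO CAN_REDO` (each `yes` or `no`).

Answer: yes yes

Derivation:
After op 1 (type): buf='foo' undo_depth=1 redo_depth=0
After op 2 (undo): buf='(empty)' undo_depth=0 redo_depth=1
After op 3 (type): buf='ok' undo_depth=1 redo_depth=0
After op 4 (type): buf='okxyz' undo_depth=2 redo_depth=0
After op 5 (undo): buf='ok' undo_depth=1 redo_depth=1
After op 6 (type): buf='okok' undo_depth=2 redo_depth=0
After op 7 (undo): buf='ok' undo_depth=1 redo_depth=1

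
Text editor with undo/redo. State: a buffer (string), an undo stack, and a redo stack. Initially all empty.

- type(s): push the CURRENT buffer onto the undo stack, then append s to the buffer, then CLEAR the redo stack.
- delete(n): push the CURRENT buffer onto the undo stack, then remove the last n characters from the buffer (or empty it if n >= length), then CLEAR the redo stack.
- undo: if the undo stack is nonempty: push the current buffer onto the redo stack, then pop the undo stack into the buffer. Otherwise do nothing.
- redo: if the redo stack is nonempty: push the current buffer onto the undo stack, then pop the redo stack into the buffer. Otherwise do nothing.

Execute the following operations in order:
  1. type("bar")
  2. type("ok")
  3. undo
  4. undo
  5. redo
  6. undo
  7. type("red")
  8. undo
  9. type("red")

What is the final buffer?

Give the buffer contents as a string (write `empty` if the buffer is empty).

After op 1 (type): buf='bar' undo_depth=1 redo_depth=0
After op 2 (type): buf='barok' undo_depth=2 redo_depth=0
After op 3 (undo): buf='bar' undo_depth=1 redo_depth=1
After op 4 (undo): buf='(empty)' undo_depth=0 redo_depth=2
After op 5 (redo): buf='bar' undo_depth=1 redo_depth=1
After op 6 (undo): buf='(empty)' undo_depth=0 redo_depth=2
After op 7 (type): buf='red' undo_depth=1 redo_depth=0
After op 8 (undo): buf='(empty)' undo_depth=0 redo_depth=1
After op 9 (type): buf='red' undo_depth=1 redo_depth=0

Answer: red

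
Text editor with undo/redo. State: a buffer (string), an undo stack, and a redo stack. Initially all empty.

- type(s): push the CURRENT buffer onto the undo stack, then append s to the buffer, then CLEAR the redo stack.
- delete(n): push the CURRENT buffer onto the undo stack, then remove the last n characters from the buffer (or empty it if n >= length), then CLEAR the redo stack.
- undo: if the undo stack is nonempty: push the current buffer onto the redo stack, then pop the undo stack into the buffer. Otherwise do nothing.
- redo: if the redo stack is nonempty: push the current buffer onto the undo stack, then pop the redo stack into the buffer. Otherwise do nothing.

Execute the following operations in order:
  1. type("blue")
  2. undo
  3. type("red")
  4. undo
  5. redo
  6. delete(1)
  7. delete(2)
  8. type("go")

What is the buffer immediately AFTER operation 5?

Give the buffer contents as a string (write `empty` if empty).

After op 1 (type): buf='blue' undo_depth=1 redo_depth=0
After op 2 (undo): buf='(empty)' undo_depth=0 redo_depth=1
After op 3 (type): buf='red' undo_depth=1 redo_depth=0
After op 4 (undo): buf='(empty)' undo_depth=0 redo_depth=1
After op 5 (redo): buf='red' undo_depth=1 redo_depth=0

Answer: red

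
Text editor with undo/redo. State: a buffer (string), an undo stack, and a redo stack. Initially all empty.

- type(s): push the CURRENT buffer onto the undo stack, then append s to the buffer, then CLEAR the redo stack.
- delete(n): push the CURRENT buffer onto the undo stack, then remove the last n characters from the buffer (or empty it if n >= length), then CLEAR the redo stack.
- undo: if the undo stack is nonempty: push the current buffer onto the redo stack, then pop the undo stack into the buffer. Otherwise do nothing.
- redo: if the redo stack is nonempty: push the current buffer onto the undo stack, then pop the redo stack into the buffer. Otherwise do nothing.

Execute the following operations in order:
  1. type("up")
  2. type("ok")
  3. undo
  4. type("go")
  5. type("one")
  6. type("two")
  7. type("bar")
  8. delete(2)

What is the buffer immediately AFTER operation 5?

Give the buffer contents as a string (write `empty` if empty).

After op 1 (type): buf='up' undo_depth=1 redo_depth=0
After op 2 (type): buf='upok' undo_depth=2 redo_depth=0
After op 3 (undo): buf='up' undo_depth=1 redo_depth=1
After op 4 (type): buf='upgo' undo_depth=2 redo_depth=0
After op 5 (type): buf='upgoone' undo_depth=3 redo_depth=0

Answer: upgoone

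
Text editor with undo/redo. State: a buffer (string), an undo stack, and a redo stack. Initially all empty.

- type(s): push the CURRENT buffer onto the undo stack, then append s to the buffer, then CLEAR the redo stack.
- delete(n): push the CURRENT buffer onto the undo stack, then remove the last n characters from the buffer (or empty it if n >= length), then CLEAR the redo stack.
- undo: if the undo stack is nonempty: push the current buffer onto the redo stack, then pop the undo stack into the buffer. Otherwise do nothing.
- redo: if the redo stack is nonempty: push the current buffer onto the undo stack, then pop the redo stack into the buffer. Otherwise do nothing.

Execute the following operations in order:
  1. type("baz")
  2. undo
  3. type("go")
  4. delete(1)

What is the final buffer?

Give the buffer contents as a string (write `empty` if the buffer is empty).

After op 1 (type): buf='baz' undo_depth=1 redo_depth=0
After op 2 (undo): buf='(empty)' undo_depth=0 redo_depth=1
After op 3 (type): buf='go' undo_depth=1 redo_depth=0
After op 4 (delete): buf='g' undo_depth=2 redo_depth=0

Answer: g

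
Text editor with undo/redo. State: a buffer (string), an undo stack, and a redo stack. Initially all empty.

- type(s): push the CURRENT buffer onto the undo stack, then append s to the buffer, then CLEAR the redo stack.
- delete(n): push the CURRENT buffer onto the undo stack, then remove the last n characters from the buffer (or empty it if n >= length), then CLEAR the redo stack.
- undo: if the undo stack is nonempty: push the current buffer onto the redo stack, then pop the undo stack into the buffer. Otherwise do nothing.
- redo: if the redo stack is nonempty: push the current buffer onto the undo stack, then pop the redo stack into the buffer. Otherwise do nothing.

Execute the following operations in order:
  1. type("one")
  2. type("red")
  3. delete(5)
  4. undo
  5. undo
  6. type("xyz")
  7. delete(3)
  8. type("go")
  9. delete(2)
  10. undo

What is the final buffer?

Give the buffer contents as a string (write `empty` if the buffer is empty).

After op 1 (type): buf='one' undo_depth=1 redo_depth=0
After op 2 (type): buf='onered' undo_depth=2 redo_depth=0
After op 3 (delete): buf='o' undo_depth=3 redo_depth=0
After op 4 (undo): buf='onered' undo_depth=2 redo_depth=1
After op 5 (undo): buf='one' undo_depth=1 redo_depth=2
After op 6 (type): buf='onexyz' undo_depth=2 redo_depth=0
After op 7 (delete): buf='one' undo_depth=3 redo_depth=0
After op 8 (type): buf='onego' undo_depth=4 redo_depth=0
After op 9 (delete): buf='one' undo_depth=5 redo_depth=0
After op 10 (undo): buf='onego' undo_depth=4 redo_depth=1

Answer: onego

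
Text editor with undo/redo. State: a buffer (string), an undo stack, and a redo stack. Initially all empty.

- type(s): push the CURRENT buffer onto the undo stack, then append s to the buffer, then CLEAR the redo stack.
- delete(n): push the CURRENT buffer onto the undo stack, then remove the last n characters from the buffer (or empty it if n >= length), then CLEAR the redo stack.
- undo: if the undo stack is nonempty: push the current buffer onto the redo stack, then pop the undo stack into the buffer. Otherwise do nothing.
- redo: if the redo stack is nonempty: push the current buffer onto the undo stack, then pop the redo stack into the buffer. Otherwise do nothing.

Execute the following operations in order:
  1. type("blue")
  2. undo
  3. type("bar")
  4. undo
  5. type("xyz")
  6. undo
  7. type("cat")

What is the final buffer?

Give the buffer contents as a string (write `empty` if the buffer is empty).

Answer: cat

Derivation:
After op 1 (type): buf='blue' undo_depth=1 redo_depth=0
After op 2 (undo): buf='(empty)' undo_depth=0 redo_depth=1
After op 3 (type): buf='bar' undo_depth=1 redo_depth=0
After op 4 (undo): buf='(empty)' undo_depth=0 redo_depth=1
After op 5 (type): buf='xyz' undo_depth=1 redo_depth=0
After op 6 (undo): buf='(empty)' undo_depth=0 redo_depth=1
After op 7 (type): buf='cat' undo_depth=1 redo_depth=0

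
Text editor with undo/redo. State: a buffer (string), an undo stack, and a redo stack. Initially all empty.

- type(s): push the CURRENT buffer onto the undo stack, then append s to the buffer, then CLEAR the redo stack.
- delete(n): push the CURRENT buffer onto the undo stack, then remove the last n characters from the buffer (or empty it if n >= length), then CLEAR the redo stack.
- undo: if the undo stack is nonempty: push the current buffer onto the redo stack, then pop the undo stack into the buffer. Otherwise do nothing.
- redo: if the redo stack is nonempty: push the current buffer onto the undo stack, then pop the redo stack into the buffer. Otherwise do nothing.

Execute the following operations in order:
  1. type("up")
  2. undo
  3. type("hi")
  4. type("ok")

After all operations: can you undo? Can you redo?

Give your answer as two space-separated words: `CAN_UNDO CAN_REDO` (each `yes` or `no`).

Answer: yes no

Derivation:
After op 1 (type): buf='up' undo_depth=1 redo_depth=0
After op 2 (undo): buf='(empty)' undo_depth=0 redo_depth=1
After op 3 (type): buf='hi' undo_depth=1 redo_depth=0
After op 4 (type): buf='hiok' undo_depth=2 redo_depth=0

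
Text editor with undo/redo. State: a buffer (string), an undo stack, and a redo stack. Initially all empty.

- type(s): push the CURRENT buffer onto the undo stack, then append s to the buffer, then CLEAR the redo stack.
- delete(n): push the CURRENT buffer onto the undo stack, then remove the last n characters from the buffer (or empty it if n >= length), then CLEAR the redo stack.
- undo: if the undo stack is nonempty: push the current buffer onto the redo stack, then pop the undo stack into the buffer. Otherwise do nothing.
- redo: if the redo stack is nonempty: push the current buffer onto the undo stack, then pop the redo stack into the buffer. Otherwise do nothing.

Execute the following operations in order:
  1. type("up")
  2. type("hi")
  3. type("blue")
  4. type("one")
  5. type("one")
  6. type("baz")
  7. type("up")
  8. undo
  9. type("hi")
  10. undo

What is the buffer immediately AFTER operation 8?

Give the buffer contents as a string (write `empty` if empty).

Answer: uphiblueoneonebaz

Derivation:
After op 1 (type): buf='up' undo_depth=1 redo_depth=0
After op 2 (type): buf='uphi' undo_depth=2 redo_depth=0
After op 3 (type): buf='uphiblue' undo_depth=3 redo_depth=0
After op 4 (type): buf='uphiblueone' undo_depth=4 redo_depth=0
After op 5 (type): buf='uphiblueoneone' undo_depth=5 redo_depth=0
After op 6 (type): buf='uphiblueoneonebaz' undo_depth=6 redo_depth=0
After op 7 (type): buf='uphiblueoneonebazup' undo_depth=7 redo_depth=0
After op 8 (undo): buf='uphiblueoneonebaz' undo_depth=6 redo_depth=1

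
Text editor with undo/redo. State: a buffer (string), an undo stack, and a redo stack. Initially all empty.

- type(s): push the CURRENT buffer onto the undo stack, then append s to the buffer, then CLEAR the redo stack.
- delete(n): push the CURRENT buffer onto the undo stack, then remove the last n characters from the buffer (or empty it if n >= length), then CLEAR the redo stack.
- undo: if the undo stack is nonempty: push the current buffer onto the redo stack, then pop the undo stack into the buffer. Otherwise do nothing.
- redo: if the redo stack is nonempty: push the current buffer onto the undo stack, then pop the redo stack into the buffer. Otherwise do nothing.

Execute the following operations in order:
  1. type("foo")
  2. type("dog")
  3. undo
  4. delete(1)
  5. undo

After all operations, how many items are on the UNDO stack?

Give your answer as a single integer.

After op 1 (type): buf='foo' undo_depth=1 redo_depth=0
After op 2 (type): buf='foodog' undo_depth=2 redo_depth=0
After op 3 (undo): buf='foo' undo_depth=1 redo_depth=1
After op 4 (delete): buf='fo' undo_depth=2 redo_depth=0
After op 5 (undo): buf='foo' undo_depth=1 redo_depth=1

Answer: 1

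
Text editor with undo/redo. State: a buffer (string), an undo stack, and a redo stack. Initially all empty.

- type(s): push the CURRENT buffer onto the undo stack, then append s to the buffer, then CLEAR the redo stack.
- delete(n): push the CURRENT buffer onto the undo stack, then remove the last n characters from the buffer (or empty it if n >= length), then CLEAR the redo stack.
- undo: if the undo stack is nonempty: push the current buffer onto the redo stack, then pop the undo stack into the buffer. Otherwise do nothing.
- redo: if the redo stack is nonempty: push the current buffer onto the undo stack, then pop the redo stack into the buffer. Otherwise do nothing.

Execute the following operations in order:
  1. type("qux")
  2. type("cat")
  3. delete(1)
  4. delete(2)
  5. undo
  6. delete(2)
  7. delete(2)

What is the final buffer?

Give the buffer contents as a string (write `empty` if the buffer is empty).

Answer: q

Derivation:
After op 1 (type): buf='qux' undo_depth=1 redo_depth=0
After op 2 (type): buf='quxcat' undo_depth=2 redo_depth=0
After op 3 (delete): buf='quxca' undo_depth=3 redo_depth=0
After op 4 (delete): buf='qux' undo_depth=4 redo_depth=0
After op 5 (undo): buf='quxca' undo_depth=3 redo_depth=1
After op 6 (delete): buf='qux' undo_depth=4 redo_depth=0
After op 7 (delete): buf='q' undo_depth=5 redo_depth=0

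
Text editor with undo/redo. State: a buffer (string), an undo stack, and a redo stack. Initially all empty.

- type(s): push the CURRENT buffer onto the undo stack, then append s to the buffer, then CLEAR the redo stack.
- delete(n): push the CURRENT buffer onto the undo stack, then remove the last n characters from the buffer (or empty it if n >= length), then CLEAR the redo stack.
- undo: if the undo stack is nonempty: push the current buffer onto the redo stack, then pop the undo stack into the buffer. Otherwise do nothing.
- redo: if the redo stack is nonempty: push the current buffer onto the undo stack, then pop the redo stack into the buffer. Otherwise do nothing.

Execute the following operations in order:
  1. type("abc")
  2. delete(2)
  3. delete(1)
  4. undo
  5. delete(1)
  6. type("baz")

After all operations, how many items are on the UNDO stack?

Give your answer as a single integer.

After op 1 (type): buf='abc' undo_depth=1 redo_depth=0
After op 2 (delete): buf='a' undo_depth=2 redo_depth=0
After op 3 (delete): buf='(empty)' undo_depth=3 redo_depth=0
After op 4 (undo): buf='a' undo_depth=2 redo_depth=1
After op 5 (delete): buf='(empty)' undo_depth=3 redo_depth=0
After op 6 (type): buf='baz' undo_depth=4 redo_depth=0

Answer: 4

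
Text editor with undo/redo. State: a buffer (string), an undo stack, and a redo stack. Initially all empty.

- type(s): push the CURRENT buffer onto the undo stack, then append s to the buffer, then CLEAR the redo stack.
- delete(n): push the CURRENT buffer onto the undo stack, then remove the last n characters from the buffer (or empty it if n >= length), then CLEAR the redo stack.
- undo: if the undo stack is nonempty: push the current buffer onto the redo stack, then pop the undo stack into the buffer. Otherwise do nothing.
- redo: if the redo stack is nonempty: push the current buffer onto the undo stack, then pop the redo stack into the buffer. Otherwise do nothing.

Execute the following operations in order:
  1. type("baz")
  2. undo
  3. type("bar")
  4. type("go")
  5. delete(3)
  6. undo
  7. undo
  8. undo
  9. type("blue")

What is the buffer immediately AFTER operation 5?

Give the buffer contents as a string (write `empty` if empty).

After op 1 (type): buf='baz' undo_depth=1 redo_depth=0
After op 2 (undo): buf='(empty)' undo_depth=0 redo_depth=1
After op 3 (type): buf='bar' undo_depth=1 redo_depth=0
After op 4 (type): buf='bargo' undo_depth=2 redo_depth=0
After op 5 (delete): buf='ba' undo_depth=3 redo_depth=0

Answer: ba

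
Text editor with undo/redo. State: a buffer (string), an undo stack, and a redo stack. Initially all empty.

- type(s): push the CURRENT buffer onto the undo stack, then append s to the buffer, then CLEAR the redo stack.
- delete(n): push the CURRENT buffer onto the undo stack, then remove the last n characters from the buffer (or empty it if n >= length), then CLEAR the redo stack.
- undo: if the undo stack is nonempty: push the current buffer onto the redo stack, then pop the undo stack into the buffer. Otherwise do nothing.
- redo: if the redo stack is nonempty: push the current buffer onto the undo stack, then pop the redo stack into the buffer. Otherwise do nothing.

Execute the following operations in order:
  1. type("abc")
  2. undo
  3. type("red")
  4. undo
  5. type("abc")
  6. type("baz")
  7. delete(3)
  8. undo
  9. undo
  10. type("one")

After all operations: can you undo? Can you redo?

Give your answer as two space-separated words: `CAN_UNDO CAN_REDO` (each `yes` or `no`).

After op 1 (type): buf='abc' undo_depth=1 redo_depth=0
After op 2 (undo): buf='(empty)' undo_depth=0 redo_depth=1
After op 3 (type): buf='red' undo_depth=1 redo_depth=0
After op 4 (undo): buf='(empty)' undo_depth=0 redo_depth=1
After op 5 (type): buf='abc' undo_depth=1 redo_depth=0
After op 6 (type): buf='abcbaz' undo_depth=2 redo_depth=0
After op 7 (delete): buf='abc' undo_depth=3 redo_depth=0
After op 8 (undo): buf='abcbaz' undo_depth=2 redo_depth=1
After op 9 (undo): buf='abc' undo_depth=1 redo_depth=2
After op 10 (type): buf='abcone' undo_depth=2 redo_depth=0

Answer: yes no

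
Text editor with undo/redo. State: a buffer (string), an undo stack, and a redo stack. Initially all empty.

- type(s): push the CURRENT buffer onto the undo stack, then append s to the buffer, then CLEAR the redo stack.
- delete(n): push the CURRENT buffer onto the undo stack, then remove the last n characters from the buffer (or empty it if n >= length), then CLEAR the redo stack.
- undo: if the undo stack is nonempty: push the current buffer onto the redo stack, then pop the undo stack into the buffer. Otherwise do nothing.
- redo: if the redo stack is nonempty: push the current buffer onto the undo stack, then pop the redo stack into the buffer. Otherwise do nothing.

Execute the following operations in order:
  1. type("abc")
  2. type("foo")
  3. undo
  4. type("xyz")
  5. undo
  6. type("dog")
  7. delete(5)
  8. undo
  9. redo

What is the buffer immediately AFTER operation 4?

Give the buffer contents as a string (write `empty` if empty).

After op 1 (type): buf='abc' undo_depth=1 redo_depth=0
After op 2 (type): buf='abcfoo' undo_depth=2 redo_depth=0
After op 3 (undo): buf='abc' undo_depth=1 redo_depth=1
After op 4 (type): buf='abcxyz' undo_depth=2 redo_depth=0

Answer: abcxyz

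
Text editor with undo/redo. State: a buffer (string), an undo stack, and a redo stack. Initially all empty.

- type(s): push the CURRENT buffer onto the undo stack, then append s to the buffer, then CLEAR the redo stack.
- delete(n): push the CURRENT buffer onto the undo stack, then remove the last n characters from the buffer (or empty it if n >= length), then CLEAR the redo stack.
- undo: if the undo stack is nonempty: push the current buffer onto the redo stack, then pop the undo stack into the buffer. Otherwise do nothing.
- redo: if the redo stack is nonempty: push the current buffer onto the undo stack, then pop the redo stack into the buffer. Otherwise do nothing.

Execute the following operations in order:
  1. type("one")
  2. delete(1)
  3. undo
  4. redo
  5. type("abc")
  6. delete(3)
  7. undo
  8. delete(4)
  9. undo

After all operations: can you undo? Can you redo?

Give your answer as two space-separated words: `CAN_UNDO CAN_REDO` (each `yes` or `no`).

Answer: yes yes

Derivation:
After op 1 (type): buf='one' undo_depth=1 redo_depth=0
After op 2 (delete): buf='on' undo_depth=2 redo_depth=0
After op 3 (undo): buf='one' undo_depth=1 redo_depth=1
After op 4 (redo): buf='on' undo_depth=2 redo_depth=0
After op 5 (type): buf='onabc' undo_depth=3 redo_depth=0
After op 6 (delete): buf='on' undo_depth=4 redo_depth=0
After op 7 (undo): buf='onabc' undo_depth=3 redo_depth=1
After op 8 (delete): buf='o' undo_depth=4 redo_depth=0
After op 9 (undo): buf='onabc' undo_depth=3 redo_depth=1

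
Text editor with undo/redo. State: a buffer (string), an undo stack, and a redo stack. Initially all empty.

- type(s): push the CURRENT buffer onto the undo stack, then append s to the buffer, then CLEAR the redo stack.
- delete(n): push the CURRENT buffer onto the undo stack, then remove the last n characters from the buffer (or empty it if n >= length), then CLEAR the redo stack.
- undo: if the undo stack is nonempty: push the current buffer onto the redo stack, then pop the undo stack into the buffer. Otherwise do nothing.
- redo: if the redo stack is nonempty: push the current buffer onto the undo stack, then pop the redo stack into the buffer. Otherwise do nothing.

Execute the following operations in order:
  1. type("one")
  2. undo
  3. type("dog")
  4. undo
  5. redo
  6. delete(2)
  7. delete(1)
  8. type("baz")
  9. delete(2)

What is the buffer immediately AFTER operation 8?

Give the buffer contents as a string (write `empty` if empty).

Answer: baz

Derivation:
After op 1 (type): buf='one' undo_depth=1 redo_depth=0
After op 2 (undo): buf='(empty)' undo_depth=0 redo_depth=1
After op 3 (type): buf='dog' undo_depth=1 redo_depth=0
After op 4 (undo): buf='(empty)' undo_depth=0 redo_depth=1
After op 5 (redo): buf='dog' undo_depth=1 redo_depth=0
After op 6 (delete): buf='d' undo_depth=2 redo_depth=0
After op 7 (delete): buf='(empty)' undo_depth=3 redo_depth=0
After op 8 (type): buf='baz' undo_depth=4 redo_depth=0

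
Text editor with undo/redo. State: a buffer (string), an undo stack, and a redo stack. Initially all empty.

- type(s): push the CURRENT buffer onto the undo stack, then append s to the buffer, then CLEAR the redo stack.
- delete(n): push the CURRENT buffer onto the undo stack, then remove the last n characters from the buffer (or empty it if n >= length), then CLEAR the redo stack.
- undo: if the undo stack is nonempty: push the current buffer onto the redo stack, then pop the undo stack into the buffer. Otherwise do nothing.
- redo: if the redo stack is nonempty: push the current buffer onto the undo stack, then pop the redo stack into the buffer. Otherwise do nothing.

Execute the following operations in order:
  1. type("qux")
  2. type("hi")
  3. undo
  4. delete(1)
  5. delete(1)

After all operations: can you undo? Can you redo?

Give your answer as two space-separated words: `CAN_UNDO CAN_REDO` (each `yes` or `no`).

After op 1 (type): buf='qux' undo_depth=1 redo_depth=0
After op 2 (type): buf='quxhi' undo_depth=2 redo_depth=0
After op 3 (undo): buf='qux' undo_depth=1 redo_depth=1
After op 4 (delete): buf='qu' undo_depth=2 redo_depth=0
After op 5 (delete): buf='q' undo_depth=3 redo_depth=0

Answer: yes no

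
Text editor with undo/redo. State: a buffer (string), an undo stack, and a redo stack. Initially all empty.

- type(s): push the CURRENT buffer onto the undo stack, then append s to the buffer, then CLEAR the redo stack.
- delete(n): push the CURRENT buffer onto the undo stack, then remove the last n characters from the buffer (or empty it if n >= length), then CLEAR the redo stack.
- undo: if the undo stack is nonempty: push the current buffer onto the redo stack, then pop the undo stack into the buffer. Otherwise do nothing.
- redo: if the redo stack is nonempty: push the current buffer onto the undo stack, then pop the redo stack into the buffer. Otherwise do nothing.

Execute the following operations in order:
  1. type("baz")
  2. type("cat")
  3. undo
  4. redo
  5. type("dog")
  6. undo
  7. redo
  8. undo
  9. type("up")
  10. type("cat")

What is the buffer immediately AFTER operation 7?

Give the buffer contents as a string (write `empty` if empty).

After op 1 (type): buf='baz' undo_depth=1 redo_depth=0
After op 2 (type): buf='bazcat' undo_depth=2 redo_depth=0
After op 3 (undo): buf='baz' undo_depth=1 redo_depth=1
After op 4 (redo): buf='bazcat' undo_depth=2 redo_depth=0
After op 5 (type): buf='bazcatdog' undo_depth=3 redo_depth=0
After op 6 (undo): buf='bazcat' undo_depth=2 redo_depth=1
After op 7 (redo): buf='bazcatdog' undo_depth=3 redo_depth=0

Answer: bazcatdog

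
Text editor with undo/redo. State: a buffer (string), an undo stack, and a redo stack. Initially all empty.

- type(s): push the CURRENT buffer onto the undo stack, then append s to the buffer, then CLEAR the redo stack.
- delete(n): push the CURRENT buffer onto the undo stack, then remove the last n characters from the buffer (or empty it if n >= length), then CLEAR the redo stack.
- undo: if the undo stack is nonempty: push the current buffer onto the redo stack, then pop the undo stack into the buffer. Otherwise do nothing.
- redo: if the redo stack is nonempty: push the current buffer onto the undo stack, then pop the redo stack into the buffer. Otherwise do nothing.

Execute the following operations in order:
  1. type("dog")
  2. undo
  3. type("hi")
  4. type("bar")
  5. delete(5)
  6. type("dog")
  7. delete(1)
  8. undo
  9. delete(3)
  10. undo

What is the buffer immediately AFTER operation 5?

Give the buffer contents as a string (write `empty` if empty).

After op 1 (type): buf='dog' undo_depth=1 redo_depth=0
After op 2 (undo): buf='(empty)' undo_depth=0 redo_depth=1
After op 3 (type): buf='hi' undo_depth=1 redo_depth=0
After op 4 (type): buf='hibar' undo_depth=2 redo_depth=0
After op 5 (delete): buf='(empty)' undo_depth=3 redo_depth=0

Answer: empty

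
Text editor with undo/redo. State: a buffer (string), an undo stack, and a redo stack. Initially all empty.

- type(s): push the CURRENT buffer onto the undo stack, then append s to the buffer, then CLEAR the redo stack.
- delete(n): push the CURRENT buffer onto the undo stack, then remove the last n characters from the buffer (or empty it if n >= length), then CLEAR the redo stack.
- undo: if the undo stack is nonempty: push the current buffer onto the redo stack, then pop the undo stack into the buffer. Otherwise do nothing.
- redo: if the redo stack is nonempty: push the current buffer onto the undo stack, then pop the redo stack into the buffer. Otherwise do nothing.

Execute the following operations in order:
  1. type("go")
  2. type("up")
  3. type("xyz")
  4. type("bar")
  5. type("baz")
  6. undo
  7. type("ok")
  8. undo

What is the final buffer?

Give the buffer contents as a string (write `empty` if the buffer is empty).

Answer: goupxyzbar

Derivation:
After op 1 (type): buf='go' undo_depth=1 redo_depth=0
After op 2 (type): buf='goup' undo_depth=2 redo_depth=0
After op 3 (type): buf='goupxyz' undo_depth=3 redo_depth=0
After op 4 (type): buf='goupxyzbar' undo_depth=4 redo_depth=0
After op 5 (type): buf='goupxyzbarbaz' undo_depth=5 redo_depth=0
After op 6 (undo): buf='goupxyzbar' undo_depth=4 redo_depth=1
After op 7 (type): buf='goupxyzbarok' undo_depth=5 redo_depth=0
After op 8 (undo): buf='goupxyzbar' undo_depth=4 redo_depth=1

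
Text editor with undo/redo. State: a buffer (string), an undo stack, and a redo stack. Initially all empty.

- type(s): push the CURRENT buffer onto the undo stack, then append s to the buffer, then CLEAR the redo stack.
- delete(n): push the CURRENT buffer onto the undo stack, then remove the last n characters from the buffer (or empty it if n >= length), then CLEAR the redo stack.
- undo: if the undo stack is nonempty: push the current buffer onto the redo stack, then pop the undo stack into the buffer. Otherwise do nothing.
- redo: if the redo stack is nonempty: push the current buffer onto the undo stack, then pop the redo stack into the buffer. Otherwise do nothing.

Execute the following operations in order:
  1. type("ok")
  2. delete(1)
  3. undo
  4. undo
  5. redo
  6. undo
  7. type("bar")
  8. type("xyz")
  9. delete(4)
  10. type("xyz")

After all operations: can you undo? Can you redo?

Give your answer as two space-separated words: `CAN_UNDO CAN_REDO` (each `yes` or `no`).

After op 1 (type): buf='ok' undo_depth=1 redo_depth=0
After op 2 (delete): buf='o' undo_depth=2 redo_depth=0
After op 3 (undo): buf='ok' undo_depth=1 redo_depth=1
After op 4 (undo): buf='(empty)' undo_depth=0 redo_depth=2
After op 5 (redo): buf='ok' undo_depth=1 redo_depth=1
After op 6 (undo): buf='(empty)' undo_depth=0 redo_depth=2
After op 7 (type): buf='bar' undo_depth=1 redo_depth=0
After op 8 (type): buf='barxyz' undo_depth=2 redo_depth=0
After op 9 (delete): buf='ba' undo_depth=3 redo_depth=0
After op 10 (type): buf='baxyz' undo_depth=4 redo_depth=0

Answer: yes no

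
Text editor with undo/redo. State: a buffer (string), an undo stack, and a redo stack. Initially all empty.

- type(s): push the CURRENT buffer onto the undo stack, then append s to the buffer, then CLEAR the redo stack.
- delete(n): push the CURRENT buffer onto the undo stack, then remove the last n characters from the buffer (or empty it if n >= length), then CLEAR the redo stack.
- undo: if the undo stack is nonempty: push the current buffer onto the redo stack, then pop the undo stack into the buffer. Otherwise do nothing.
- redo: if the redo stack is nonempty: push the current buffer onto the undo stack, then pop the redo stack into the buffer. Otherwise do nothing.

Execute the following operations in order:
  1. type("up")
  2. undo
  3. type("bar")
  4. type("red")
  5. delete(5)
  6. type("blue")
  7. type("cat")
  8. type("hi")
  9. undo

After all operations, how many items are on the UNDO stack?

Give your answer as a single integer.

After op 1 (type): buf='up' undo_depth=1 redo_depth=0
After op 2 (undo): buf='(empty)' undo_depth=0 redo_depth=1
After op 3 (type): buf='bar' undo_depth=1 redo_depth=0
After op 4 (type): buf='barred' undo_depth=2 redo_depth=0
After op 5 (delete): buf='b' undo_depth=3 redo_depth=0
After op 6 (type): buf='bblue' undo_depth=4 redo_depth=0
After op 7 (type): buf='bbluecat' undo_depth=5 redo_depth=0
After op 8 (type): buf='bbluecathi' undo_depth=6 redo_depth=0
After op 9 (undo): buf='bbluecat' undo_depth=5 redo_depth=1

Answer: 5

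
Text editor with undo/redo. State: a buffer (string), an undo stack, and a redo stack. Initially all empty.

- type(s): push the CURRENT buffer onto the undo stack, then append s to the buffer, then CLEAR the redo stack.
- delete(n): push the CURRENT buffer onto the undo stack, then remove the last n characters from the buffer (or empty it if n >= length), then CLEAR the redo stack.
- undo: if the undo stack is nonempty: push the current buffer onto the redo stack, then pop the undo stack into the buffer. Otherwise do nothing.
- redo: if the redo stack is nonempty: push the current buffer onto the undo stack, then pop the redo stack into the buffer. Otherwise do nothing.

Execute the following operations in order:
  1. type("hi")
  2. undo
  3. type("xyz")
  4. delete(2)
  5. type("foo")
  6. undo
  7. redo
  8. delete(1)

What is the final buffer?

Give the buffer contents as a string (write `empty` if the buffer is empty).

After op 1 (type): buf='hi' undo_depth=1 redo_depth=0
After op 2 (undo): buf='(empty)' undo_depth=0 redo_depth=1
After op 3 (type): buf='xyz' undo_depth=1 redo_depth=0
After op 4 (delete): buf='x' undo_depth=2 redo_depth=0
After op 5 (type): buf='xfoo' undo_depth=3 redo_depth=0
After op 6 (undo): buf='x' undo_depth=2 redo_depth=1
After op 7 (redo): buf='xfoo' undo_depth=3 redo_depth=0
After op 8 (delete): buf='xfo' undo_depth=4 redo_depth=0

Answer: xfo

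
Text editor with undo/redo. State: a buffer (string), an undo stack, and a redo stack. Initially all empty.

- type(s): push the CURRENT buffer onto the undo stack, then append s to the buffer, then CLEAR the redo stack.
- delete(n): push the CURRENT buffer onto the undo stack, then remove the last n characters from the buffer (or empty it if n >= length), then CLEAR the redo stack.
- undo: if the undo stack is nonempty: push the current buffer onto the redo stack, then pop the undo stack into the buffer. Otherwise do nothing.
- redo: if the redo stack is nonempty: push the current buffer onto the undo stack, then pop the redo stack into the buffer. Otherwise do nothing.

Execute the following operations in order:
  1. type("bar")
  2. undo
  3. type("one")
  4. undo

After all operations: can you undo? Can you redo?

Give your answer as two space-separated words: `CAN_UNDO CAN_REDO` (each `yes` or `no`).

Answer: no yes

Derivation:
After op 1 (type): buf='bar' undo_depth=1 redo_depth=0
After op 2 (undo): buf='(empty)' undo_depth=0 redo_depth=1
After op 3 (type): buf='one' undo_depth=1 redo_depth=0
After op 4 (undo): buf='(empty)' undo_depth=0 redo_depth=1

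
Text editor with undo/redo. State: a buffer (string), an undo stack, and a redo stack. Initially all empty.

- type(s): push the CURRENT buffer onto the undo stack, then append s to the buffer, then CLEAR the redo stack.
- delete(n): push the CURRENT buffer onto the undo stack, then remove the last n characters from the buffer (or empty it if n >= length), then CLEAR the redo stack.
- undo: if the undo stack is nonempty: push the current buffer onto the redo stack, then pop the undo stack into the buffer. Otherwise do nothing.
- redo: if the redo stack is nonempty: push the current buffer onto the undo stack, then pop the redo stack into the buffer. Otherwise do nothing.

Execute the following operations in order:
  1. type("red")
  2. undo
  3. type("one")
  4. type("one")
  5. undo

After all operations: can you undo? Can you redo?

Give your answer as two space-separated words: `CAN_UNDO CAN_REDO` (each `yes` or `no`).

Answer: yes yes

Derivation:
After op 1 (type): buf='red' undo_depth=1 redo_depth=0
After op 2 (undo): buf='(empty)' undo_depth=0 redo_depth=1
After op 3 (type): buf='one' undo_depth=1 redo_depth=0
After op 4 (type): buf='oneone' undo_depth=2 redo_depth=0
After op 5 (undo): buf='one' undo_depth=1 redo_depth=1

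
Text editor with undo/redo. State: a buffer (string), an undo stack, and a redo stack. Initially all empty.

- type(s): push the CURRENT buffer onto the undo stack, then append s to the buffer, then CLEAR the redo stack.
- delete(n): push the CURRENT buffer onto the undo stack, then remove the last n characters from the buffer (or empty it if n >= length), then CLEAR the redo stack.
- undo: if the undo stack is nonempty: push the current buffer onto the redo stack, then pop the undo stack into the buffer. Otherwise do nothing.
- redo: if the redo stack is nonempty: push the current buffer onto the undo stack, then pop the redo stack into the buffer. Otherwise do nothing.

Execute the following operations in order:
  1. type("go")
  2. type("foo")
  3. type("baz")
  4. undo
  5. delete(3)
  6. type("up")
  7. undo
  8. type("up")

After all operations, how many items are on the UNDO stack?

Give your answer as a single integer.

After op 1 (type): buf='go' undo_depth=1 redo_depth=0
After op 2 (type): buf='gofoo' undo_depth=2 redo_depth=0
After op 3 (type): buf='gofoobaz' undo_depth=3 redo_depth=0
After op 4 (undo): buf='gofoo' undo_depth=2 redo_depth=1
After op 5 (delete): buf='go' undo_depth=3 redo_depth=0
After op 6 (type): buf='goup' undo_depth=4 redo_depth=0
After op 7 (undo): buf='go' undo_depth=3 redo_depth=1
After op 8 (type): buf='goup' undo_depth=4 redo_depth=0

Answer: 4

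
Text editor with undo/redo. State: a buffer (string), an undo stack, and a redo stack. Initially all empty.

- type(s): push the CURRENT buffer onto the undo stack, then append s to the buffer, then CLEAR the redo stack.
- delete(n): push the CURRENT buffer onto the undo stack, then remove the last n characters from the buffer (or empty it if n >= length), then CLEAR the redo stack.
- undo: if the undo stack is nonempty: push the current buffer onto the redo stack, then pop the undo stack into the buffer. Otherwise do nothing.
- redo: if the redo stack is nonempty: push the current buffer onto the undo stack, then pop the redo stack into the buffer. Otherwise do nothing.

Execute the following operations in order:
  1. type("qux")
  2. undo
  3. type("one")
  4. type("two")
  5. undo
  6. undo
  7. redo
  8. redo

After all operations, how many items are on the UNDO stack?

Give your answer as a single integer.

Answer: 2

Derivation:
After op 1 (type): buf='qux' undo_depth=1 redo_depth=0
After op 2 (undo): buf='(empty)' undo_depth=0 redo_depth=1
After op 3 (type): buf='one' undo_depth=1 redo_depth=0
After op 4 (type): buf='onetwo' undo_depth=2 redo_depth=0
After op 5 (undo): buf='one' undo_depth=1 redo_depth=1
After op 6 (undo): buf='(empty)' undo_depth=0 redo_depth=2
After op 7 (redo): buf='one' undo_depth=1 redo_depth=1
After op 8 (redo): buf='onetwo' undo_depth=2 redo_depth=0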